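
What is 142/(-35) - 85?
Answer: -3117/35 ≈ -89.057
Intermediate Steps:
142/(-35) - 85 = 142*(-1/35) - 85 = -142/35 - 85 = -3117/35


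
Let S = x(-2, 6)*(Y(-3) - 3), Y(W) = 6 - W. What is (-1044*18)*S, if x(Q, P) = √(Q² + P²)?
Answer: -225504*√10 ≈ -7.1311e+5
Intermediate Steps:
x(Q, P) = √(P² + Q²)
S = 12*√10 (S = √(6² + (-2)²)*((6 - 1*(-3)) - 3) = √(36 + 4)*((6 + 3) - 3) = √40*(9 - 3) = (2*√10)*6 = 12*√10 ≈ 37.947)
(-1044*18)*S = (-1044*18)*(12*√10) = -225504*√10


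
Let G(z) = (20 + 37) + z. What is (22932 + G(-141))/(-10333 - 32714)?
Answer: -7616/14349 ≈ -0.53077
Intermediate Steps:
G(z) = 57 + z
(22932 + G(-141))/(-10333 - 32714) = (22932 + (57 - 141))/(-10333 - 32714) = (22932 - 84)/(-43047) = 22848*(-1/43047) = -7616/14349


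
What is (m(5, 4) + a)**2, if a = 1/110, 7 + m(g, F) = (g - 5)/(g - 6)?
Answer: 591361/12100 ≈ 48.873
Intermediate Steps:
m(g, F) = -7 + (-5 + g)/(-6 + g) (m(g, F) = -7 + (g - 5)/(g - 6) = -7 + (-5 + g)/(-6 + g))
a = 1/110 ≈ 0.0090909
(m(5, 4) + a)**2 = ((37 - 6*5)/(-6 + 5) + 1/110)**2 = ((37 - 30)/(-1) + 1/110)**2 = (-1*7 + 1/110)**2 = (-7 + 1/110)**2 = (-769/110)**2 = 591361/12100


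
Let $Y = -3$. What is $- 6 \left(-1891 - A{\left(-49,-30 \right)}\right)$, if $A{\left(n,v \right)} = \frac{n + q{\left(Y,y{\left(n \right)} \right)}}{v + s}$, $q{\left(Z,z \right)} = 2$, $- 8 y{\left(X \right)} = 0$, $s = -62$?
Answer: $\frac{522057}{46} \approx 11349.0$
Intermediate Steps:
$y{\left(X \right)} = 0$ ($y{\left(X \right)} = \left(- \frac{1}{8}\right) 0 = 0$)
$A{\left(n,v \right)} = \frac{2 + n}{-62 + v}$ ($A{\left(n,v \right)} = \frac{n + 2}{v - 62} = \frac{2 + n}{-62 + v}$)
$- 6 \left(-1891 - A{\left(-49,-30 \right)}\right) = - 6 \left(-1891 - \frac{2 - 49}{-62 - 30}\right) = - 6 \left(-1891 - \frac{1}{-92} \left(-47\right)\right) = - 6 \left(-1891 - \left(- \frac{1}{92}\right) \left(-47\right)\right) = - 6 \left(-1891 - \frac{47}{92}\right) = \left(-6\right) \left(- \frac{174019}{92}\right) = \frac{522057}{46}$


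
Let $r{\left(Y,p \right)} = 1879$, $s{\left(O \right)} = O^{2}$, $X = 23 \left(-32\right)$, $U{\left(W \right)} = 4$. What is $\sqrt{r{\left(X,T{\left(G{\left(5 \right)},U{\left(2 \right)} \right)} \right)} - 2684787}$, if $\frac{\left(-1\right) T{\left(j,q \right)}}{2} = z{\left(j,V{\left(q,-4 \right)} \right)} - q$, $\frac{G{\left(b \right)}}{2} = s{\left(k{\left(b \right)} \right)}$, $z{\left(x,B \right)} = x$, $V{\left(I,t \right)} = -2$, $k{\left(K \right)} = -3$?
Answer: $2 i \sqrt{670727} \approx 1638.0 i$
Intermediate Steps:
$X = -736$
$G{\left(b \right)} = 18$ ($G{\left(b \right)} = 2 \left(-3\right)^{2} = 2 \cdot 9 = 18$)
$T{\left(j,q \right)} = - 2 j + 2 q$ ($T{\left(j,q \right)} = - 2 \left(j - q\right) = - 2 j + 2 q$)
$\sqrt{r{\left(X,T{\left(G{\left(5 \right)},U{\left(2 \right)} \right)} \right)} - 2684787} = \sqrt{1879 - 2684787} = \sqrt{-2682908} = 2 i \sqrt{670727}$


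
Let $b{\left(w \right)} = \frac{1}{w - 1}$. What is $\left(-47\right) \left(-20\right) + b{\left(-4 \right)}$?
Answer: $\frac{4699}{5} \approx 939.8$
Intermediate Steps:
$b{\left(w \right)} = \frac{1}{-1 + w}$
$\left(-47\right) \left(-20\right) + b{\left(-4 \right)} = \left(-47\right) \left(-20\right) + \frac{1}{-1 - 4} = 940 + \frac{1}{-5} = 940 - \frac{1}{5} = \frac{4699}{5}$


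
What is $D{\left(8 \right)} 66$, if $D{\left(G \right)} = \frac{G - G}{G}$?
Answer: $0$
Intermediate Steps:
$D{\left(G \right)} = 0$ ($D{\left(G \right)} = \frac{0}{G} = 0$)
$D{\left(8 \right)} 66 = 0 \cdot 66 = 0$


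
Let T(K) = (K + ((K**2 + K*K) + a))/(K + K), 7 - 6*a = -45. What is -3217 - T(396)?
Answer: -4292851/1188 ≈ -3613.5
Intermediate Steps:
a = 26/3 (a = 7/6 - 1/6*(-45) = 7/6 + 15/2 = 26/3 ≈ 8.6667)
T(K) = (26/3 + K + 2*K**2)/(2*K) (T(K) = (K + ((K**2 + K*K) + 26/3))/(K + K) = (K + ((K**2 + K**2) + 26/3))/((2*K)) = (K + (2*K**2 + 26/3))*(1/(2*K)) = (K + (26/3 + 2*K**2))*(1/(2*K)) = (26/3 + K + 2*K**2)*(1/(2*K)) = (26/3 + K + 2*K**2)/(2*K))
-3217 - T(396) = -3217 - (1/2 + 396 + (13/3)/396) = -3217 - (1/2 + 396 + (13/3)*(1/396)) = -3217 - (1/2 + 396 + 13/1188) = -3217 - 1*471055/1188 = -3217 - 471055/1188 = -4292851/1188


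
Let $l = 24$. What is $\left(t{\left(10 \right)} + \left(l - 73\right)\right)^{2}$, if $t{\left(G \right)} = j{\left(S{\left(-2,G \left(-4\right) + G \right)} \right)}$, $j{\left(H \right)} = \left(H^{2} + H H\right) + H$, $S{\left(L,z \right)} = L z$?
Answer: $51998521$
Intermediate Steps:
$j{\left(H \right)} = H + 2 H^{2}$ ($j{\left(H \right)} = \left(H^{2} + H^{2}\right) + H = 2 H^{2} + H = H + 2 H^{2}$)
$t{\left(G \right)} = 6 G \left(1 + 12 G\right)$ ($t{\left(G \right)} = - 2 \left(G \left(-4\right) + G\right) \left(1 + 2 \left(- 2 \left(G \left(-4\right) + G\right)\right)\right) = - 2 \left(- 4 G + G\right) \left(1 + 2 \left(- 2 \left(- 4 G + G\right)\right)\right) = - 2 \left(- 3 G\right) \left(1 + 2 \left(- 2 \left(- 3 G\right)\right)\right) = 6 G \left(1 + 2 \cdot 6 G\right) = 6 G \left(1 + 12 G\right)$)
$\left(t{\left(10 \right)} + \left(l - 73\right)\right)^{2} = \left(6 \cdot 10 \left(1 + 12 \cdot 10\right) + \left(24 - 73\right)\right)^{2} = \left(6 \cdot 10 \left(1 + 120\right) - 49\right)^{2} = \left(6 \cdot 10 \cdot 121 - 49\right)^{2} = \left(7260 - 49\right)^{2} = 7211^{2} = 51998521$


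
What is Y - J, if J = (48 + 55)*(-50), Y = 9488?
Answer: 14638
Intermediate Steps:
J = -5150 (J = 103*(-50) = -5150)
Y - J = 9488 - 1*(-5150) = 9488 + 5150 = 14638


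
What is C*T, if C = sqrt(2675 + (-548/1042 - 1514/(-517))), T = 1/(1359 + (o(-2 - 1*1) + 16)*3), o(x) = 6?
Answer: sqrt(194254103087627)/383833725 ≈ 0.036311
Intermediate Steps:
T = 1/1425 (T = 1/(1359 + (6 + 16)*3) = 1/(1359 + 22*3) = 1/(1359 + 66) = 1/1425 ≈ 0.00070175)
C = sqrt(194254103087627)/269357 (C = sqrt(2675 + (-548*1/1042 - 1514*(-1/517))) = sqrt(2675 + (-274/521 + 1514/517)) = sqrt(2675 + 647136/269357) = sqrt(721177111/269357) = sqrt(194254103087627)/269357 ≈ 51.744)
C*T = (sqrt(194254103087627)/269357)*(1/1425) = sqrt(194254103087627)/383833725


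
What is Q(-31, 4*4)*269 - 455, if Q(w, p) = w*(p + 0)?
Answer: -133879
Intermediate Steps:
Q(w, p) = p*w (Q(w, p) = w*p = p*w)
Q(-31, 4*4)*269 - 455 = ((4*4)*(-31))*269 - 455 = (16*(-31))*269 - 455 = -496*269 - 455 = -133424 - 455 = -133879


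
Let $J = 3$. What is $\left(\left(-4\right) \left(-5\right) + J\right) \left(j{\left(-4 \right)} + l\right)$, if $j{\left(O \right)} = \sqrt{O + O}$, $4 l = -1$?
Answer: $- \frac{23}{4} + 46 i \sqrt{2} \approx -5.75 + 65.054 i$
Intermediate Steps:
$l = - \frac{1}{4}$ ($l = \frac{1}{4} \left(-1\right) = - \frac{1}{4} \approx -0.25$)
$j{\left(O \right)} = \sqrt{2} \sqrt{O}$ ($j{\left(O \right)} = \sqrt{2 O} = \sqrt{2} \sqrt{O}$)
$\left(\left(-4\right) \left(-5\right) + J\right) \left(j{\left(-4 \right)} + l\right) = \left(\left(-4\right) \left(-5\right) + 3\right) \left(\sqrt{2} \sqrt{-4} - \frac{1}{4}\right) = \left(20 + 3\right) \left(\sqrt{2} \cdot 2 i - \frac{1}{4}\right) = 23 \left(2 i \sqrt{2} - \frac{1}{4}\right) = 23 \left(- \frac{1}{4} + 2 i \sqrt{2}\right) = - \frac{23}{4} + 46 i \sqrt{2}$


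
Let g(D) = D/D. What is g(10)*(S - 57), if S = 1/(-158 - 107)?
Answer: -15106/265 ≈ -57.004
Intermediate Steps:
S = -1/265 (S = 1/(-265) = -1/265 ≈ -0.0037736)
g(D) = 1
g(10)*(S - 57) = 1*(-1/265 - 57) = 1*(-15106/265) = -15106/265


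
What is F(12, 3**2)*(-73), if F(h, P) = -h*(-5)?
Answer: -4380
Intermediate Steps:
F(h, P) = 5*h
F(12, 3**2)*(-73) = (5*12)*(-73) = 60*(-73) = -4380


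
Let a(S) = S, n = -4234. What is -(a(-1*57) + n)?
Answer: 4291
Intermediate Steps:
-(a(-1*57) + n) = -(-1*57 - 4234) = -(-57 - 4234) = -1*(-4291) = 4291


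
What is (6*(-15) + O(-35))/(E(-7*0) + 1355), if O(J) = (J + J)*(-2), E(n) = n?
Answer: 10/271 ≈ 0.036900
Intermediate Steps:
O(J) = -4*J (O(J) = (2*J)*(-2) = -4*J)
(6*(-15) + O(-35))/(E(-7*0) + 1355) = (6*(-15) - 4*(-35))/(-7*0 + 1355) = (-90 + 140)/(0 + 1355) = 50/1355 = (1/1355)*50 = 10/271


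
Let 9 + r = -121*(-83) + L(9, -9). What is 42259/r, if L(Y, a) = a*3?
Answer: 42259/10007 ≈ 4.2229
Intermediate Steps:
L(Y, a) = 3*a
r = 10007 (r = -9 + (-121*(-83) + 3*(-9)) = -9 + (10043 - 27) = -9 + 10016 = 10007)
42259/r = 42259/10007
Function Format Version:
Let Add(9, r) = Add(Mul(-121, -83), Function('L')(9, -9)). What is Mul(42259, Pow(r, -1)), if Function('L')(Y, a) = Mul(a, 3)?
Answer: Rational(42259, 10007) ≈ 4.2229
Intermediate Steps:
Function('L')(Y, a) = Mul(3, a)
r = 10007 (r = Add(-9, Add(Mul(-121, -83), Mul(3, -9))) = Add(-9, Add(10043, -27)) = Add(-9, 10016) = 10007)
Mul(42259, Pow(r, -1)) = Mul(42259, Pow(10007, -1)) = Mul(42259, Rational(1, 10007)) = Rational(42259, 10007)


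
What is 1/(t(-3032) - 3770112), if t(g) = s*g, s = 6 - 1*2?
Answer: -1/3782240 ≈ -2.6439e-7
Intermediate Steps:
s = 4 (s = 6 - 2 = 4)
t(g) = 4*g
1/(t(-3032) - 3770112) = 1/(4*(-3032) - 3770112) = 1/(-12128 - 3770112) = 1/(-3782240) = -1/3782240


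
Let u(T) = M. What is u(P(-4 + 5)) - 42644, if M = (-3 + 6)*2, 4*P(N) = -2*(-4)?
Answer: -42638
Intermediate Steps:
P(N) = 2 (P(N) = (-2*(-4))/4 = (¼)*8 = 2)
M = 6 (M = 3*2 = 6)
u(T) = 6
u(P(-4 + 5)) - 42644 = 6 - 42644 = -42638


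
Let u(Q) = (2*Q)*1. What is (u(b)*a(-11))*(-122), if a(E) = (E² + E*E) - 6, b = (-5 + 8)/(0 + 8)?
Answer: -21594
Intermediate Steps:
b = 3/8 ≈ 0.37500
u(Q) = 2*Q
a(E) = -6 + 2*E² (a(E) = (E² + E²) - 6 = 2*E² - 6 = -6 + 2*E²)
(u(b)*a(-11))*(-122) = ((2*(3/8))*(-6 + 2*(-11)²))*(-122) = (3*(-6 + 2*121)/4)*(-122) = (3*(-6 + 242)/4)*(-122) = ((¾)*236)*(-122) = 177*(-122) = -21594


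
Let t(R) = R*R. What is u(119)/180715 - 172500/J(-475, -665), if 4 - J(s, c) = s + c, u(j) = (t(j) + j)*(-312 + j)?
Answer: -1716312363/10336898 ≈ -166.04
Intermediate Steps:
t(R) = R²
u(j) = (-312 + j)*(j + j²) (u(j) = (j² + j)*(-312 + j) = (j + j²)*(-312 + j) = (-312 + j)*(j + j²))
J(s, c) = 4 - c - s (J(s, c) = 4 - (s + c) = 4 - (c + s) = 4 + (-c - s) = 4 - c - s)
u(119)/180715 - 172500/J(-475, -665) = (119*(-312 + 119² - 311*119))/180715 - 172500/(4 - 1*(-665) - 1*(-475)) = (119*(-312 + 14161 - 37009))*(1/180715) - 172500/(4 + 665 + 475) = (119*(-23160))*(1/180715) - 172500/1144 = -2756040*1/180715 - 172500*1/1144 = -551208/36143 - 43125/286 = -1716312363/10336898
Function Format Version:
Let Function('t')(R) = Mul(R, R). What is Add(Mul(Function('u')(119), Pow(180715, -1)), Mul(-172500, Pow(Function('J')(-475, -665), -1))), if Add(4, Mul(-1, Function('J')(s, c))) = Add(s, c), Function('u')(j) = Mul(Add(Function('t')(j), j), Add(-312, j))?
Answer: Rational(-1716312363, 10336898) ≈ -166.04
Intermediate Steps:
Function('t')(R) = Pow(R, 2)
Function('u')(j) = Mul(Add(-312, j), Add(j, Pow(j, 2))) (Function('u')(j) = Mul(Add(Pow(j, 2), j), Add(-312, j)) = Mul(Add(j, Pow(j, 2)), Add(-312, j)) = Mul(Add(-312, j), Add(j, Pow(j, 2))))
Function('J')(s, c) = Add(4, Mul(-1, c), Mul(-1, s)) (Function('J')(s, c) = Add(4, Mul(-1, Add(s, c))) = Add(4, Mul(-1, Add(c, s))) = Add(4, Add(Mul(-1, c), Mul(-1, s))) = Add(4, Mul(-1, c), Mul(-1, s)))
Add(Mul(Function('u')(119), Pow(180715, -1)), Mul(-172500, Pow(Function('J')(-475, -665), -1))) = Add(Mul(Mul(119, Add(-312, Pow(119, 2), Mul(-311, 119))), Pow(180715, -1)), Mul(-172500, Pow(Add(4, Mul(-1, -665), Mul(-1, -475)), -1))) = Add(Mul(Mul(119, Add(-312, 14161, -37009)), Rational(1, 180715)), Mul(-172500, Pow(Add(4, 665, 475), -1))) = Add(Mul(Mul(119, -23160), Rational(1, 180715)), Mul(-172500, Pow(1144, -1))) = Add(Mul(-2756040, Rational(1, 180715)), Mul(-172500, Rational(1, 1144))) = Add(Rational(-551208, 36143), Rational(-43125, 286)) = Rational(-1716312363, 10336898)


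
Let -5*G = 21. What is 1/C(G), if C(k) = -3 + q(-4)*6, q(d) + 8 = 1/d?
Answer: -2/105 ≈ -0.019048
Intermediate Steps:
G = -21/5 (G = -1/5*21 = -21/5 ≈ -4.2000)
q(d) = -8 + 1/d
C(k) = -105/2 (C(k) = -3 + (-8 + 1/(-4))*6 = -3 + (-8 - 1/4)*6 = -3 - 33/4*6 = -3 - 99/2 = -105/2)
1/C(G) = 1/(-105/2) = -2/105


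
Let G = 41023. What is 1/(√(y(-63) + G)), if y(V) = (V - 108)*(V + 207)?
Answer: √31/713 ≈ 0.0078089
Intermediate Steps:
y(V) = (-108 + V)*(207 + V)
1/(√(y(-63) + G)) = 1/(√((-22356 + (-63)² + 99*(-63)) + 41023)) = 1/(√((-22356 + 3969 - 6237) + 41023)) = 1/(√(-24624 + 41023)) = 1/(√16399) = 1/(23*√31) = √31/713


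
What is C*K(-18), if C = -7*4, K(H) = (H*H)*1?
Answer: -9072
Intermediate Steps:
K(H) = H**2 (K(H) = H**2*1 = H**2)
C = -28
C*K(-18) = -28*(-18)**2 = -28*324 = -9072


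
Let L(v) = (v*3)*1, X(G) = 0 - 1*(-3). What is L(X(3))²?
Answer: 81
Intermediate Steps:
X(G) = 3 (X(G) = 0 + 3 = 3)
L(v) = 3*v (L(v) = (3*v)*1 = 3*v)
L(X(3))² = (3*3)² = 9² = 81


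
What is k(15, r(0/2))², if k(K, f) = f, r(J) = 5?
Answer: 25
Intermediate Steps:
k(15, r(0/2))² = 5² = 25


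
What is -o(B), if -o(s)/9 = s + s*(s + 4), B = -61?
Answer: 30744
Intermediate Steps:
o(s) = -9*s - 9*s*(4 + s) (o(s) = -9*(s + s*(s + 4)) = -9*(s + s*(4 + s)) = -9*s - 9*s*(4 + s))
-o(B) = -(-9)*(-61)*(5 - 61) = -(-9)*(-61)*(-56) = -1*(-30744) = 30744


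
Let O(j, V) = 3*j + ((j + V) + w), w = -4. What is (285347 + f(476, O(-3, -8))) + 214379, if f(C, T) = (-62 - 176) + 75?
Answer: 499563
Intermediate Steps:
O(j, V) = -4 + V + 4*j (O(j, V) = 3*j + ((j + V) - 4) = 3*j + ((V + j) - 4) = 3*j + (-4 + V + j) = -4 + V + 4*j)
f(C, T) = -163 (f(C, T) = -238 + 75 = -163)
(285347 + f(476, O(-3, -8))) + 214379 = (285347 - 163) + 214379 = 285184 + 214379 = 499563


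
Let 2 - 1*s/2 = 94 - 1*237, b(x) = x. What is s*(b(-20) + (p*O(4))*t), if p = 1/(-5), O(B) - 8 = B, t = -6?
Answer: -1624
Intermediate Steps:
O(B) = 8 + B
p = -⅕ ≈ -0.20000
s = 290 (s = 4 - 2*(94 - 1*237) = 4 - 2*(94 - 237) = 4 - 2*(-143) = 4 + 286 = 290)
s*(b(-20) + (p*O(4))*t) = 290*(-20 - (8 + 4)/5*(-6)) = 290*(-20 - ⅕*12*(-6)) = 290*(-20 - 12/5*(-6)) = 290*(-20 + 72/5) = 290*(-28/5) = -1624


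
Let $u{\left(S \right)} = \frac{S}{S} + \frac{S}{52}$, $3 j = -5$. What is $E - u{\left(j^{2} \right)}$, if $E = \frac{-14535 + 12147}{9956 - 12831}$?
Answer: $- \frac{299791}{1345500} \approx -0.22281$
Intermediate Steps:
$j = - \frac{5}{3}$ ($j = \frac{1}{3} \left(-5\right) = - \frac{5}{3} \approx -1.6667$)
$u{\left(S \right)} = 1 + \frac{S}{52}$ ($u{\left(S \right)} = 1 + S \frac{1}{52} = 1 + \frac{S}{52}$)
$E = \frac{2388}{2875}$ ($E = - \frac{2388}{-2875} = \left(-2388\right) \left(- \frac{1}{2875}\right) = \frac{2388}{2875} \approx 0.83061$)
$E - u{\left(j^{2} \right)} = \frac{2388}{2875} - \left(1 + \frac{\left(- \frac{5}{3}\right)^{2}}{52}\right) = \frac{2388}{2875} - \left(1 + \frac{1}{52} \cdot \frac{25}{9}\right) = \frac{2388}{2875} - \left(1 + \frac{25}{468}\right) = \frac{2388}{2875} - \frac{493}{468} = - \frac{299791}{1345500}$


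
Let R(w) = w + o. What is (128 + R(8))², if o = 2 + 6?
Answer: 20736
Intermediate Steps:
o = 8
R(w) = 8 + w (R(w) = w + 8 = 8 + w)
(128 + R(8))² = (128 + (8 + 8))² = (128 + 16)² = 144² = 20736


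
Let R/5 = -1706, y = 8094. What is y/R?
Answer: -4047/4265 ≈ -0.94889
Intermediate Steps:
R = -8530 (R = 5*(-1706) = -8530)
y/R = 8094/(-8530) = 8094*(-1/8530) = -4047/4265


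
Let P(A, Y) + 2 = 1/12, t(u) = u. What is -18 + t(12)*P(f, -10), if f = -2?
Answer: -41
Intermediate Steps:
P(A, Y) = -23/12 (P(A, Y) = -2 + 1/12 = -23/12)
-18 + t(12)*P(f, -10) = -18 + 12*(-23/12) = -18 - 23 = -41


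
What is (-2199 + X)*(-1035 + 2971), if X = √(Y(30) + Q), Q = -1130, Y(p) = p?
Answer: -4257264 + 19360*I*√11 ≈ -4.2573e+6 + 64210.0*I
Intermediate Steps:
X = 10*I*√11 (X = √(30 - 1130) = √(-1100) = 10*I*√11 ≈ 33.166*I)
(-2199 + X)*(-1035 + 2971) = (-2199 + 10*I*√11)*(-1035 + 2971) = (-2199 + 10*I*√11)*1936 = -4257264 + 19360*I*√11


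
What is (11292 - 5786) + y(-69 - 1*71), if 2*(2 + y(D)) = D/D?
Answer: 11009/2 ≈ 5504.5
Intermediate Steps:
y(D) = -3/2 (y(D) = -2 + (D/D)/2 = -2 + (½)*1 = -2 + ½ = -3/2)
(11292 - 5786) + y(-69 - 1*71) = (11292 - 5786) - 3/2 = 5506 - 3/2 = 11009/2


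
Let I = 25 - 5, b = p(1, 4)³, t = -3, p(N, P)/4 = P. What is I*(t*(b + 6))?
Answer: -246120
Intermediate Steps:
p(N, P) = 4*P
b = 4096 (b = (4*4)³ = 16³ = 4096)
I = 20
I*(t*(b + 6)) = 20*(-3*(4096 + 6)) = 20*(-3*4102) = 20*(-12306) = -246120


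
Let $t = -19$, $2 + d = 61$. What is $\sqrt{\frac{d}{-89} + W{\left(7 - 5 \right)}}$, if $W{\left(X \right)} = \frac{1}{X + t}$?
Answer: $\frac{2 i \sqrt{413049}}{1513} \approx 0.84956 i$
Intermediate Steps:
$d = 59$ ($d = -2 + 61 = 59$)
$W{\left(X \right)} = \frac{1}{-19 + X}$ ($W{\left(X \right)} = \frac{1}{X - 19} = \frac{1}{-19 + X}$)
$\sqrt{\frac{d}{-89} + W{\left(7 - 5 \right)}} = \sqrt{\frac{59}{-89} + \frac{1}{-19 + \left(7 - 5\right)}} = \sqrt{59 \left(- \frac{1}{89}\right) + \frac{1}{-19 + \left(7 - 5\right)}} = \sqrt{- \frac{59}{89} + \frac{1}{-19 + 2}} = \sqrt{- \frac{59}{89} + \frac{1}{-17}} = \sqrt{- \frac{59}{89} - \frac{1}{17}} = \sqrt{- \frac{1092}{1513}} = \frac{2 i \sqrt{413049}}{1513}$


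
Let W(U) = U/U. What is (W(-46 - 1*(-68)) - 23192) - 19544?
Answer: -42735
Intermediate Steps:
W(U) = 1
(W(-46 - 1*(-68)) - 23192) - 19544 = (1 - 23192) - 19544 = -23191 - 19544 = -42735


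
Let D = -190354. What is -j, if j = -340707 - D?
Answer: 150353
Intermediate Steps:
j = -150353 (j = -340707 - 1*(-190354) = -340707 + 190354 = -150353)
-j = -1*(-150353) = 150353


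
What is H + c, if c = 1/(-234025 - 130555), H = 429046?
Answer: 156421590679/364580 ≈ 4.2905e+5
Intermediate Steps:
c = -1/364580 (c = 1/(-364580) = -1/364580 ≈ -2.7429e-6)
H + c = 429046 - 1/364580 = 156421590679/364580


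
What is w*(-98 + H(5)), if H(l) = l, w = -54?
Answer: 5022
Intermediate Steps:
w*(-98 + H(5)) = -54*(-98 + 5) = -54*(-93) = 5022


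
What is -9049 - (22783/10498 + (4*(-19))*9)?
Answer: -87838553/10498 ≈ -8367.2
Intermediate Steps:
-9049 - (22783/10498 + (4*(-19))*9) = -9049 - (22783*(1/10498) - 76*9) = -9049 - (22783/10498 - 684) = -9049 - 1*(-7157849/10498) = -9049 + 7157849/10498 = -87838553/10498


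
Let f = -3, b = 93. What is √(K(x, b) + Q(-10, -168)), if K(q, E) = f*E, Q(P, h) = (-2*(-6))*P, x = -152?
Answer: I*√399 ≈ 19.975*I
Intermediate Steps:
Q(P, h) = 12*P
K(q, E) = -3*E
√(K(x, b) + Q(-10, -168)) = √(-3*93 + 12*(-10)) = √(-279 - 120) = √(-399) = I*√399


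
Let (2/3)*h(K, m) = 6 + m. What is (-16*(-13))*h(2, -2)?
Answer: 1248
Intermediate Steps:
h(K, m) = 9 + 3*m/2 (h(K, m) = 3*(6 + m)/2 = 9 + 3*m/2)
(-16*(-13))*h(2, -2) = (-16*(-13))*(9 + (3/2)*(-2)) = 208*(9 - 3) = 208*6 = 1248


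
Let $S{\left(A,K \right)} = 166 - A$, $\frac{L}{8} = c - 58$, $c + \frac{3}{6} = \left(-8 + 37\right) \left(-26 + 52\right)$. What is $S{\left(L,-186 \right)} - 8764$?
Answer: $-14162$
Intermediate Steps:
$c = \frac{1507}{2}$ ($c = - \frac{1}{2} + \left(-8 + 37\right) \left(-26 + 52\right) = - \frac{1}{2} + 29 \cdot 26 = - \frac{1}{2} + 754 = \frac{1507}{2} \approx 753.5$)
$L = 5564$ ($L = 8 \left(\frac{1507}{2} - 58\right) = 8 \cdot \frac{1391}{2} = 5564$)
$S{\left(L,-186 \right)} - 8764 = \left(166 - 5564\right) - 8764 = -5398 - 8764 = -14162$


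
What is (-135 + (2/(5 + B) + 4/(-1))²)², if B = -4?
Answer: 17161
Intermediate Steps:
(-135 + (2/(5 + B) + 4/(-1))²)² = (-135 + (2/(5 - 4) + 4/(-1))²)² = (-135 + (2/1 + 4*(-1))²)² = (-135 + (2*1 - 4)²)² = (-135 + (2 - 4)²)² = (-135 + (-2)²)² = (-135 + 4)² = (-131)² = 17161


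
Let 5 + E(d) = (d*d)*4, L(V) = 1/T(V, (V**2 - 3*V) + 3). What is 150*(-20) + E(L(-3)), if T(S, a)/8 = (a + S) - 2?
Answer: -12308479/4096 ≈ -3005.0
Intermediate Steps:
T(S, a) = -16 + 8*S + 8*a (T(S, a) = 8*((a + S) - 2) = 8*((S + a) - 2) = 8*(-2 + S + a) = -16 + 8*S + 8*a)
L(V) = 1/(8 - 16*V + 8*V**2) (L(V) = 1/(-16 + 8*V + 8*((V**2 - 3*V) + 3)) = 1/(-16 + 8*V + 8*(3 + V**2 - 3*V)) = 1/(-16 + 8*V + (24 - 24*V + 8*V**2)) = 1/(8 - 16*V + 8*V**2))
E(d) = -5 + 4*d**2 (E(d) = -5 + (d*d)*4 = -5 + d**2*4 = -5 + 4*d**2)
150*(-20) + E(L(-3)) = 150*(-20) + (-5 + 4*(1/(8*(1 + (-3)**2 - 2*(-3))))**2) = -3000 + (-5 + 4*(1/(8*(1 + 9 + 6)))**2) = -3000 + (-5 + 4*((1/8)/16)**2) = -3000 + (-5 + 4*((1/8)*(1/16))**2) = -3000 + (-5 + 4*(1/128)**2) = -3000 + (-5 + 4*(1/16384)) = -3000 + (-5 + 1/4096) = -3000 - 20479/4096 = -12308479/4096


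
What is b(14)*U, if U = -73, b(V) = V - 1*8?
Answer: -438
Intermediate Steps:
b(V) = -8 + V (b(V) = V - 8 = -8 + V)
b(14)*U = (-8 + 14)*(-73) = 6*(-73) = -438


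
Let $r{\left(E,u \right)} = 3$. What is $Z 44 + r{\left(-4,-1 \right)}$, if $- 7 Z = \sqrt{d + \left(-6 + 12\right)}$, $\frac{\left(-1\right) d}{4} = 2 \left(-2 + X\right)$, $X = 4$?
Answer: $3 - \frac{44 i \sqrt{10}}{7} \approx 3.0 - 19.877 i$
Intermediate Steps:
$d = -16$ ($d = - 4 \cdot 2 \left(-2 + 4\right) = - 4 \cdot 2 \cdot 2 = \left(-4\right) 4 = -16$)
$Z = - \frac{i \sqrt{10}}{7}$ ($Z = - \frac{\sqrt{-16 + \left(-6 + 12\right)}}{7} = - \frac{\sqrt{-16 + 6}}{7} = - \frac{\sqrt{-10}}{7} = - \frac{i \sqrt{10}}{7} \approx - 0.45175 i$)
$Z 44 + r{\left(-4,-1 \right)} = - \frac{i \sqrt{10}}{7} \cdot 44 + 3 = - \frac{44 i \sqrt{10}}{7} + 3 = 3 - \frac{44 i \sqrt{10}}{7}$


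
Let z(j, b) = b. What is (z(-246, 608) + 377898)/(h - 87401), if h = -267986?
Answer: -378506/355387 ≈ -1.0651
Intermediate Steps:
(z(-246, 608) + 377898)/(h - 87401) = (608 + 377898)/(-267986 - 87401) = 378506/(-355387) = 378506*(-1/355387) = -378506/355387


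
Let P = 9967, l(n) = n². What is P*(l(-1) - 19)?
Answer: -179406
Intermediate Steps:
P*(l(-1) - 19) = 9967*((-1)² - 19) = 9967*(1 - 19) = 9967*(-18) = -179406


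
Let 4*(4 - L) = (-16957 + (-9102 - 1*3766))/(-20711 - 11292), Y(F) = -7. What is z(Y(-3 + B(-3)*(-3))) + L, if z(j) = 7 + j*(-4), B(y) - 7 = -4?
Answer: 4962643/128012 ≈ 38.767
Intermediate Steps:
B(y) = 3 (B(y) = 7 - 4 = 3)
z(j) = 7 - 4*j
L = 482223/128012 (L = 4 - (-16957 + (-9102 - 1*3766))/(4*(-20711 - 11292)) = 4 - (-16957 + (-9102 - 3766))/(4*(-32003)) = 4 - (-16957 - 12868)*(-1)/(4*32003) = 4 - (-29825)*(-1)/(4*32003) = 4 - 1/4*29825/32003 = 4 - 29825/128012 = 482223/128012 ≈ 3.7670)
z(Y(-3 + B(-3)*(-3))) + L = (7 - 4*(-7)) + 482223/128012 = (7 + 28) + 482223/128012 = 35 + 482223/128012 = 4962643/128012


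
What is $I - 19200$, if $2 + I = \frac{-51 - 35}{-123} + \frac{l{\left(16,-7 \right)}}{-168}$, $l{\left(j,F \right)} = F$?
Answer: $- \frac{6298013}{328} \approx -19201.0$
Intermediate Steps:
$I = - \frac{413}{328}$ ($I = -2 - \left(- \frac{1}{24} - \frac{-51 - 35}{-123}\right) = -2 - - \frac{243}{328} = -2 + \left(\frac{86}{123} + \frac{1}{24}\right) = -2 + \frac{243}{328} = - \frac{413}{328} \approx -1.2591$)
$I - 19200 = - \frac{413}{328} - 19200 = - \frac{6298013}{328}$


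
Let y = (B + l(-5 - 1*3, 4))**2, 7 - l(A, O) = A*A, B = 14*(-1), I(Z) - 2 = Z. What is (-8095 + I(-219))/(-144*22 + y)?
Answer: -8312/1873 ≈ -4.4378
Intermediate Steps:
I(Z) = 2 + Z
B = -14
l(A, O) = 7 - A**2 (l(A, O) = 7 - A*A = 7 - A**2)
y = 5041 (y = (-14 + (7 - (-5 - 1*3)**2))**2 = (-14 + (7 - (-5 - 3)**2))**2 = (-14 + (7 - 1*(-8)**2))**2 = (-14 + (7 - 1*64))**2 = (-14 + (7 - 64))**2 = (-14 - 57)**2 = (-71)**2 = 5041)
(-8095 + I(-219))/(-144*22 + y) = (-8095 + (2 - 219))/(-144*22 + 5041) = (-8095 - 217)/(-3168 + 5041) = -8312/1873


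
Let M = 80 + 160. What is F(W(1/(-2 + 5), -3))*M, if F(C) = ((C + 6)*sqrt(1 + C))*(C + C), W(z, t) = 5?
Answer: 26400*sqrt(6) ≈ 64667.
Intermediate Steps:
F(C) = 2*C*sqrt(1 + C)*(6 + C) (F(C) = ((6 + C)*sqrt(1 + C))*(2*C) = (sqrt(1 + C)*(6 + C))*(2*C) = 2*C*sqrt(1 + C)*(6 + C))
M = 240
F(W(1/(-2 + 5), -3))*M = (2*5*sqrt(1 + 5)*(6 + 5))*240 = (2*5*sqrt(6)*11)*240 = (110*sqrt(6))*240 = 26400*sqrt(6)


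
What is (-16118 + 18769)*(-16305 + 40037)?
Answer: 62913532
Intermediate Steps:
(-16118 + 18769)*(-16305 + 40037) = 2651*23732 = 62913532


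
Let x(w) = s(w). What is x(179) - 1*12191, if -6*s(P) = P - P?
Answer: -12191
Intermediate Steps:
s(P) = 0 (s(P) = -(P - P)/6 = -⅙*0 = 0)
x(w) = 0
x(179) - 1*12191 = 0 - 1*12191 = 0 - 12191 = -12191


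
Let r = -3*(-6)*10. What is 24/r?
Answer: 2/15 ≈ 0.13333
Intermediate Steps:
r = 180 (r = 18*10 = 180)
24/r = 24/180 = 24*(1/180) = 2/15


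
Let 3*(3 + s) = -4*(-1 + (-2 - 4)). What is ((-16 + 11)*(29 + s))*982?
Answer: -520460/3 ≈ -1.7349e+5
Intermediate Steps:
s = 19/3 (s = -3 + (-4*(-1 + (-2 - 4)))/3 = -3 + (-4*(-1 - 6))/3 = -3 + (-4*(-7))/3 = -3 + (1/3)*28 = -3 + 28/3 = 19/3 ≈ 6.3333)
((-16 + 11)*(29 + s))*982 = ((-16 + 11)*(29 + 19/3))*982 = -5*106/3*982 = -530/3*982 = -520460/3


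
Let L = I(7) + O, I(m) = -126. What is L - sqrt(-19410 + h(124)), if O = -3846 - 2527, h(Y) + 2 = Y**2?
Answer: -6499 - 2*I*sqrt(1009) ≈ -6499.0 - 63.53*I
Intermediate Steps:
h(Y) = -2 + Y**2
O = -6373
L = -6499 (L = -126 - 6373 = -6499)
L - sqrt(-19410 + h(124)) = -6499 - sqrt(-19410 + (-2 + 124**2)) = -6499 - sqrt(-19410 + (-2 + 15376)) = -6499 - sqrt(-19410 + 15374) = -6499 - sqrt(-4036) = -6499 - 2*I*sqrt(1009)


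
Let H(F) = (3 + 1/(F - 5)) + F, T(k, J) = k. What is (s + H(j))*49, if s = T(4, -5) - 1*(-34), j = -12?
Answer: 24108/17 ≈ 1418.1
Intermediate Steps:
s = 38 (s = 4 - 1*(-34) = 4 + 34 = 38)
H(F) = 3 + F + 1/(-5 + F) (H(F) = (3 + 1/(-5 + F)) + F = 3 + F + 1/(-5 + F))
(s + H(j))*49 = (38 + (-14 + (-12)**2 - 2*(-12))/(-5 - 12))*49 = (38 + (-14 + 144 + 24)/(-17))*49 = (38 - 1/17*154)*49 = (38 - 154/17)*49 = (492/17)*49 = 24108/17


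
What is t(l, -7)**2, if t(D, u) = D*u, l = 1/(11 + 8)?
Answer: 49/361 ≈ 0.13573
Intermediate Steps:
l = 1/19 ≈ 0.052632
t(l, -7)**2 = ((1/19)*(-7))**2 = (-7/19)**2 = 49/361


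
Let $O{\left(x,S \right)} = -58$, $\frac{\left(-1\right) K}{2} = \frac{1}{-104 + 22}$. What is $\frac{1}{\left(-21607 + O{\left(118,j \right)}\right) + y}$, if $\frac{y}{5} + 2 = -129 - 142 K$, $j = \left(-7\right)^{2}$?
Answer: $- \frac{41}{915830} \approx -4.4768 \cdot 10^{-5}$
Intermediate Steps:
$K = \frac{1}{41}$ ($K = - \frac{2}{-104 + 22} = - \frac{2}{-82} = \left(-2\right) \left(- \frac{1}{82}\right) = \frac{1}{41} \approx 0.02439$)
$j = 49$
$y = - \frac{27565}{41}$ ($y = -10 + 5 \left(-129 - \frac{142}{41}\right) = -10 + 5 \left(- \frac{5431}{41}\right) = -10 - \frac{27155}{41} = - \frac{27565}{41} \approx -672.32$)
$\frac{1}{\left(-21607 + O{\left(118,j \right)}\right) + y} = \frac{1}{\left(-21607 - 58\right) - \frac{27565}{41}} = \frac{1}{-21665 - \frac{27565}{41}} = \frac{1}{- \frac{915830}{41}} = - \frac{41}{915830}$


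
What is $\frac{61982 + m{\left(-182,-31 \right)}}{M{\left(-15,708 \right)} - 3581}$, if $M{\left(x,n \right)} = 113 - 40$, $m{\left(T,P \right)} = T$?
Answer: $- \frac{15450}{877} \approx -17.617$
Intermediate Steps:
$M{\left(x,n \right)} = 73$
$\frac{61982 + m{\left(-182,-31 \right)}}{M{\left(-15,708 \right)} - 3581} = \frac{61982 - 182}{73 - 3581} = \frac{61800}{-3508} = 61800 \left(- \frac{1}{3508}\right) = - \frac{15450}{877}$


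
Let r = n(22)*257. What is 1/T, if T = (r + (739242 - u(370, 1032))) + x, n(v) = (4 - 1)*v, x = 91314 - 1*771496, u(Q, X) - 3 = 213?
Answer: 1/75806 ≈ 1.3192e-5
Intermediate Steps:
u(Q, X) = 216 (u(Q, X) = 3 + 213 = 216)
x = -680182 (x = 91314 - 771496 = -680182)
n(v) = 3*v
r = 16962 (r = (3*22)*257 = 66*257 = 16962)
T = 75806 (T = (16962 + (739242 - 1*216)) - 680182 = (16962 + (739242 - 216)) - 680182 = (16962 + 739026) - 680182 = 755988 - 680182 = 75806)
1/T = 1/75806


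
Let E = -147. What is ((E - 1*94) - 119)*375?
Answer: -135000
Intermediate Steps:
((E - 1*94) - 119)*375 = ((-147 - 1*94) - 119)*375 = ((-147 - 94) - 119)*375 = (-241 - 119)*375 = -360*375 = -135000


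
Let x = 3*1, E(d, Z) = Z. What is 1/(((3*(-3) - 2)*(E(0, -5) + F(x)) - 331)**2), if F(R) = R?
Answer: 1/95481 ≈ 1.0473e-5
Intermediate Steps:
x = 3
1/(((3*(-3) - 2)*(E(0, -5) + F(x)) - 331)**2) = 1/(((3*(-3) - 2)*(-5 + 3) - 331)**2) = 1/(((-9 - 2)*(-2) - 331)**2) = 1/((-11*(-2) - 331)**2) = 1/((22 - 331)**2) = 1/((-309)**2) = 1/95481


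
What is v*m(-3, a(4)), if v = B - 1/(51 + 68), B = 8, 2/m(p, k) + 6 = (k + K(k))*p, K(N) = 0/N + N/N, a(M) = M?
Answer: -634/833 ≈ -0.76110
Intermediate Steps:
K(N) = 1 (K(N) = 0 + 1 = 1)
m(p, k) = 2/(-6 + p*(1 + k)) (m(p, k) = 2/(-6 + (k + 1)*p) = 2/(-6 + (1 + k)*p) = 2/(-6 + p*(1 + k)))
v = 951/119 (v = 8 - 1/(51 + 68) = 8 - 1/119 = 951/119 ≈ 7.9916)
v*m(-3, a(4)) = 951*(2/(-6 - 3 + 4*(-3)))/119 = 951*(2/(-6 - 3 - 12))/119 = 951*(2/(-21))/119 = 951*(2*(-1/21))/119 = (951/119)*(-2/21) = -634/833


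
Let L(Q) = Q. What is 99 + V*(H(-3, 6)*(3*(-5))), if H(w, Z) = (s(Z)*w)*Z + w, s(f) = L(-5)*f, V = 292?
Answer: -2351961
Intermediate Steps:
s(f) = -5*f
H(w, Z) = w - 5*w*Z² (H(w, Z) = ((-5*Z)*w)*Z + w = (-5*Z*w)*Z + w = -5*w*Z² + w = w - 5*w*Z²)
99 + V*(H(-3, 6)*(3*(-5))) = 99 + 292*((-3*(1 - 5*6²))*(3*(-5))) = 99 + 292*(-3*(1 - 5*36)*(-15)) = 99 + 292*(-3*(1 - 180)*(-15)) = 99 + 292*(-3*(-179)*(-15)) = 99 + 292*(537*(-15)) = 99 + 292*(-8055) = 99 - 2352060 = -2351961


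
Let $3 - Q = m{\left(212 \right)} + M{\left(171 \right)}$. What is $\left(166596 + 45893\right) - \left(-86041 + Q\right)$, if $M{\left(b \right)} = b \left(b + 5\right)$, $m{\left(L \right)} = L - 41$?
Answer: $328794$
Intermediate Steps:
$m{\left(L \right)} = -41 + L$ ($m{\left(L \right)} = L - 41 = -41 + L$)
$M{\left(b \right)} = b \left(5 + b\right)$
$Q = -30264$ ($Q = 3 - \left(\left(-41 + 212\right) + 171 \left(5 + 171\right)\right) = 3 - \left(171 + 171 \cdot 176\right) = 3 - \left(171 + 30096\right) = 3 - 30267 = -30264$)
$\left(166596 + 45893\right) - \left(-86041 + Q\right) = \left(166596 + 45893\right) + \left(86041 - -30264\right) = 212489 + \left(86041 + 30264\right) = 212489 + 116305 = 328794$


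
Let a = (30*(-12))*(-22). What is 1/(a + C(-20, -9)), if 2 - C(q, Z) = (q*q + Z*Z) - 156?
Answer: 1/7597 ≈ 0.00013163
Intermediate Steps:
C(q, Z) = 158 - Z² - q² (C(q, Z) = 2 - ((q*q + Z*Z) - 156) = 2 - ((q² + Z²) - 156) = 2 - ((Z² + q²) - 156) = 2 - (-156 + Z² + q²) = 2 + (156 - Z² - q²) = 158 - Z² - q²)
a = 7920 (a = -360*(-22) = 7920)
1/(a + C(-20, -9)) = 1/(7920 + (158 - 1*(-9)² - 1*(-20)²)) = 1/(7920 + (158 - 1*81 - 1*400)) = 1/(7920 + (158 - 81 - 400)) = 1/(7920 - 323) = 1/7597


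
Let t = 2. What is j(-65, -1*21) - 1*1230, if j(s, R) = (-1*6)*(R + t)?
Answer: -1116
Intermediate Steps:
j(s, R) = -12 - 6*R (j(s, R) = (-1*6)*(R + 2) = -6*(2 + R) = -12 - 6*R)
j(-65, -1*21) - 1*1230 = (-12 - (-6)*21) - 1*1230 = (-12 - 6*(-21)) - 1230 = (-12 + 126) - 1230 = 114 - 1230 = -1116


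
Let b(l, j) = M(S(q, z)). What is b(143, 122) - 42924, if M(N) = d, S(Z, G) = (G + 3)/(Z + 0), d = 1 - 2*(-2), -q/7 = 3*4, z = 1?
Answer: -42919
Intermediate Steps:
q = -84 (q = -21*4 = -7*12 = -84)
d = 5 (d = 1 + 4 = 5)
S(Z, G) = (3 + G)/Z
M(N) = 5
b(l, j) = 5
b(143, 122) - 42924 = 5 - 42924 = -42919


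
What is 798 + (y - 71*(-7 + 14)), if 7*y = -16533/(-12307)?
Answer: 25947382/86149 ≈ 301.19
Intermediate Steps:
y = 16533/86149 (y = (-16533/(-12307))/7 = (-16533*(-1/12307))/7 = (1/7)*(16533/12307) = 16533/86149 ≈ 0.19191)
798 + (y - 71*(-7 + 14)) = 798 + (16533/86149 - 71*(-7 + 14)) = 798 + (16533/86149 - 71*7) = 798 + (16533/86149 - 1*497) = 798 + (16533/86149 - 497) = 798 - 42799520/86149 = 25947382/86149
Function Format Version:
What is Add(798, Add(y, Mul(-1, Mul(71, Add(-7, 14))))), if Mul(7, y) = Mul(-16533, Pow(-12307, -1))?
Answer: Rational(25947382, 86149) ≈ 301.19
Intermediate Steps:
y = Rational(16533, 86149) (y = Mul(Rational(1, 7), Mul(-16533, Pow(-12307, -1))) = Mul(Rational(1, 7), Mul(-16533, Rational(-1, 12307))) = Mul(Rational(1, 7), Rational(16533, 12307)) = Rational(16533, 86149) ≈ 0.19191)
Add(798, Add(y, Mul(-1, Mul(71, Add(-7, 14))))) = Add(798, Add(Rational(16533, 86149), Mul(-1, Mul(71, Add(-7, 14))))) = Add(798, Add(Rational(16533, 86149), Mul(-1, Mul(71, 7)))) = Add(798, Add(Rational(16533, 86149), Mul(-1, 497))) = Add(798, Add(Rational(16533, 86149), -497)) = Add(798, Rational(-42799520, 86149)) = Rational(25947382, 86149)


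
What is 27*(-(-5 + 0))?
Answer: 135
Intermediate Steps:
27*(-(-5 + 0)) = 27*(-1*(-5)) = 27*5 = 135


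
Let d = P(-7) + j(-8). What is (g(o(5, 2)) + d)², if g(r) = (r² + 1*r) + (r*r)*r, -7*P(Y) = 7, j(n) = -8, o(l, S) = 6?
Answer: 62001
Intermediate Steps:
P(Y) = -1 (P(Y) = -⅐*7 = -1)
g(r) = r + r² + r³ (g(r) = (r² + r) + r²*r = (r + r²) + r³ = r + r² + r³)
d = -9 (d = -1 - 8 = -9)
(g(o(5, 2)) + d)² = (6*(1 + 6 + 6²) - 9)² = (6*(1 + 6 + 36) - 9)² = (6*43 - 9)² = (258 - 9)² = 249² = 62001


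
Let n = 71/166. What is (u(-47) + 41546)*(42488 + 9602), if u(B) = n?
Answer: 179624733815/83 ≈ 2.1642e+9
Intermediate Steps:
n = 71/166 (n = 71*(1/166) = 71/166 ≈ 0.42771)
u(B) = 71/166
(u(-47) + 41546)*(42488 + 9602) = (71/166 + 41546)*(42488 + 9602) = (6896707/166)*52090 = 179624733815/83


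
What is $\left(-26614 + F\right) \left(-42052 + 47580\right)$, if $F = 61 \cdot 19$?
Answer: $-140715240$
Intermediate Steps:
$F = 1159$
$\left(-26614 + F\right) \left(-42052 + 47580\right) = \left(-26614 + 1159\right) \left(-42052 + 47580\right) = \left(-25455\right) 5528 = -140715240$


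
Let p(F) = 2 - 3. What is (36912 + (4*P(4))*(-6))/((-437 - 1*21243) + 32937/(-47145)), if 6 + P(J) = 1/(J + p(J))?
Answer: -582209320/340712179 ≈ -1.7088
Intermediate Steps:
p(F) = -1
P(J) = -6 + 1/(-1 + J) (P(J) = -6 + 1/(J - 1) = -6 + 1/(-1 + J))
(36912 + (4*P(4))*(-6))/((-437 - 1*21243) + 32937/(-47145)) = (36912 + (4*((7 - 6*4)/(-1 + 4)))*(-6))/((-437 - 1*21243) + 32937/(-47145)) = (36912 + (4*((7 - 24)/3))*(-6))/((-437 - 21243) + 32937*(-1/47145)) = (36912 + (4*((⅓)*(-17)))*(-6))/(-21680 - 10979/15715) = (36912 + (4*(-17/3))*(-6))/(-340712179/15715) = (36912 - 68/3*(-6))*(-15715/340712179) = (36912 + 136)*(-15715/340712179) = 37048*(-15715/340712179) = -582209320/340712179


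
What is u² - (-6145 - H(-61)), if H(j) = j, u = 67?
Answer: 10573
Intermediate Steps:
u² - (-6145 - H(-61)) = 67² - (-6145 - 1*(-61)) = 4489 - (-6145 + 61) = 4489 - 1*(-6084) = 4489 + 6084 = 10573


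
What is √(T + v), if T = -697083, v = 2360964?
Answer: √1663881 ≈ 1289.9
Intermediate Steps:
√(T + v) = √(-697083 + 2360964) = √1663881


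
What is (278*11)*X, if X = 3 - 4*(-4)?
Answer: 58102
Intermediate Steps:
X = 19 (X = 3 + 16 = 19)
(278*11)*X = (278*11)*19 = 3058*19 = 58102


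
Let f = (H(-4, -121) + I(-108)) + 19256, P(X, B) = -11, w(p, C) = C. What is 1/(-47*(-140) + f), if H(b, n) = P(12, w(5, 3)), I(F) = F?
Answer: 1/25717 ≈ 3.8885e-5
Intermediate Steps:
H(b, n) = -11
f = 19137 (f = (-11 - 108) + 19256 = -119 + 19256 = 19137)
1/(-47*(-140) + f) = 1/(-47*(-140) + 19137) = 1/(6580 + 19137) = 1/25717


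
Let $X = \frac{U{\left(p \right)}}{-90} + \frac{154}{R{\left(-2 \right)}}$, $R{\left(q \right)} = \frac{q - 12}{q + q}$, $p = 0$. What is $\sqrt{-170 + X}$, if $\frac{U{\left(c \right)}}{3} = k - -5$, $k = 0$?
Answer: $\frac{i \sqrt{4542}}{6} \approx 11.232 i$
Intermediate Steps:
$U{\left(c \right)} = 15$ ($U{\left(c \right)} = 3 \left(0 - -5\right) = 3 \left(0 + 5\right) = 3 \cdot 5 = 15$)
$R{\left(q \right)} = \frac{-12 + q}{2 q}$
$X = \frac{263}{6}$ ($X = \frac{15}{-90} + \frac{154}{\frac{1}{2} \frac{1}{-2} \left(-12 - 2\right)} = 15 \left(- \frac{1}{90}\right) + \frac{154}{\frac{1}{2} \left(- \frac{1}{2}\right) \left(-14\right)} = - \frac{1}{6} + \frac{154}{\frac{7}{2}} = - \frac{1}{6} + 154 \cdot \frac{2}{7} = - \frac{1}{6} + 44 = \frac{263}{6} \approx 43.833$)
$\sqrt{-170 + X} = \sqrt{-170 + \frac{263}{6}} = \sqrt{- \frac{757}{6}} = \frac{i \sqrt{4542}}{6}$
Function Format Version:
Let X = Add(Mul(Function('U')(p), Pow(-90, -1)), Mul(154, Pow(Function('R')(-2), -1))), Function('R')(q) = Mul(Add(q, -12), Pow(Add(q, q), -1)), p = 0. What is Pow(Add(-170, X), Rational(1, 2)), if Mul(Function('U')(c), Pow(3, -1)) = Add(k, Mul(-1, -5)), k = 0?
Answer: Mul(Rational(1, 6), I, Pow(4542, Rational(1, 2))) ≈ Mul(11.232, I)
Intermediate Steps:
Function('U')(c) = 15 (Function('U')(c) = Mul(3, Add(0, Mul(-1, -5))) = Mul(3, Add(0, 5)) = Mul(3, 5) = 15)
Function('R')(q) = Mul(Rational(1, 2), Pow(q, -1), Add(-12, q)) (Function('R')(q) = Mul(Add(-12, q), Pow(Mul(2, q), -1)) = Mul(Add(-12, q), Mul(Rational(1, 2), Pow(q, -1))) = Mul(Rational(1, 2), Pow(q, -1), Add(-12, q)))
X = Rational(263, 6) (X = Add(Mul(15, Pow(-90, -1)), Mul(154, Pow(Mul(Rational(1, 2), Pow(-2, -1), Add(-12, -2)), -1))) = Add(Mul(15, Rational(-1, 90)), Mul(154, Pow(Mul(Rational(1, 2), Rational(-1, 2), -14), -1))) = Add(Rational(-1, 6), Mul(154, Pow(Rational(7, 2), -1))) = Add(Rational(-1, 6), Mul(154, Rational(2, 7))) = Add(Rational(-1, 6), 44) = Rational(263, 6) ≈ 43.833)
Pow(Add(-170, X), Rational(1, 2)) = Pow(Add(-170, Rational(263, 6)), Rational(1, 2)) = Pow(Rational(-757, 6), Rational(1, 2)) = Mul(Rational(1, 6), I, Pow(4542, Rational(1, 2)))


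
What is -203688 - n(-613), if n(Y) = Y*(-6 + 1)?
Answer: -206753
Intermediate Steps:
n(Y) = -5*Y (n(Y) = Y*(-5) = -5*Y)
-203688 - n(-613) = -203688 - (-5)*(-613) = -203688 - 1*3065 = -203688 - 3065 = -206753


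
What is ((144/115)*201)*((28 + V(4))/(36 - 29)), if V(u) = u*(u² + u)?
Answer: 3125952/805 ≈ 3883.2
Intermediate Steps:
V(u) = u*(u + u²)
((144/115)*201)*((28 + V(4))/(36 - 29)) = ((144/115)*201)*((28 + 4²*(1 + 4))/(36 - 29)) = ((144*(1/115))*201)*((28 + 16*5)/7) = ((144/115)*201)*((28 + 80)*(⅐)) = 28944*(108*(⅐))/115 = (28944/115)*(108/7) = 3125952/805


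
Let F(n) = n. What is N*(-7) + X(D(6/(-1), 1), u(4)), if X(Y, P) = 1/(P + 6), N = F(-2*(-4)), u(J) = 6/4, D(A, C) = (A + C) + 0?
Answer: -838/15 ≈ -55.867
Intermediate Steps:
D(A, C) = A + C
u(J) = 3/2 (u(J) = 6*(¼) = 3/2)
N = 8 (N = -2*(-4) = 8)
X(Y, P) = 1/(6 + P)
N*(-7) + X(D(6/(-1), 1), u(4)) = 8*(-7) + 1/(6 + 3/2) = -56 + 1/(15/2) = -56 + 2/15 = -838/15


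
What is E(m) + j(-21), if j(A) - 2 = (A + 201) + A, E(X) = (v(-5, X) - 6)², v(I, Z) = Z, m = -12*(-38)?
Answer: 202661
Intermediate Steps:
m = 456
E(X) = (-6 + X)² (E(X) = (X - 6)² = (-6 + X)²)
j(A) = 203 + 2*A (j(A) = 2 + ((A + 201) + A) = 2 + ((201 + A) + A) = 2 + (201 + 2*A) = 203 + 2*A)
E(m) + j(-21) = (-6 + 456)² + (203 + 2*(-21)) = 450² + (203 - 42) = 202500 + 161 = 202661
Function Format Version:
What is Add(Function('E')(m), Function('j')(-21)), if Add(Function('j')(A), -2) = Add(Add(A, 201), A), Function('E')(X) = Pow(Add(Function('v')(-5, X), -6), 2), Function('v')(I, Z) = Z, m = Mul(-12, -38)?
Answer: 202661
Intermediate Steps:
m = 456
Function('E')(X) = Pow(Add(-6, X), 2) (Function('E')(X) = Pow(Add(X, -6), 2) = Pow(Add(-6, X), 2))
Function('j')(A) = Add(203, Mul(2, A)) (Function('j')(A) = Add(2, Add(Add(A, 201), A)) = Add(2, Add(Add(201, A), A)) = Add(2, Add(201, Mul(2, A))) = Add(203, Mul(2, A)))
Add(Function('E')(m), Function('j')(-21)) = Add(Pow(Add(-6, 456), 2), Add(203, Mul(2, -21))) = Add(Pow(450, 2), Add(203, -42)) = Add(202500, 161) = 202661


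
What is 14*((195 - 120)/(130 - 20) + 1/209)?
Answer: 2009/209 ≈ 9.6124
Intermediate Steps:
14*((195 - 120)/(130 - 20) + 1/209) = 14*(75/110 + 1/209) = 14*(75*(1/110) + 1/209) = 14*(15/22 + 1/209) = 14*(287/418) = 2009/209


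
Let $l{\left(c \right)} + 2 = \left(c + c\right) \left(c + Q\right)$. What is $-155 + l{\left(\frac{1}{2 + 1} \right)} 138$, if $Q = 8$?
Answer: $\frac{1007}{3} \approx 335.67$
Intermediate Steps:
$l{\left(c \right)} = -2 + 2 c \left(8 + c\right)$ ($l{\left(c \right)} = -2 + \left(c + c\right) \left(c + 8\right) = -2 + 2 c \left(8 + c\right)$)
$-155 + l{\left(\frac{1}{2 + 1} \right)} 138 = -155 + \left(-2 + 2 \left(\frac{1}{2 + 1}\right)^{2} + \frac{16}{2 + 1}\right) 138 = -155 + \left(-2 + 2 \left(\frac{1}{3}\right)^{2} + \frac{16}{3}\right) 138 = -155 + \left(-2 + \frac{2}{9} + 16 \cdot \frac{1}{3}\right) 138 = -155 + \left(-2 + 2 \cdot \frac{1}{9} + \frac{16}{3}\right) 138 = -155 + \left(-2 + \frac{2}{9} + \frac{16}{3}\right) 138 = -155 + \frac{32}{9} \cdot 138 = -155 + \frac{1472}{3} = \frac{1007}{3}$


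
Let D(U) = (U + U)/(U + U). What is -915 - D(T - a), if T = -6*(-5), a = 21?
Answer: -916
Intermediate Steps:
T = 30
D(U) = 1 (D(U) = (2*U)/((2*U)) = (2*U)*(1/(2*U)) = 1)
-915 - D(T - a) = -915 - 1*1 = -915 - 1 = -916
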